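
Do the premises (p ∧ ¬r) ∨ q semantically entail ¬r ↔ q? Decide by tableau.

No

Initial set: {((p ∧ ¬r) ∨ q); ¬(¬r ↔ q)}.
((p ∧ ¬r) ∨ q): β-rule — branch into (p ∧ ¬r)  //  q.
  branch 1 (add (p ∧ ¬r)):
    (p ∧ ¬r): α-rule — add p, ¬r.
    ¬(¬r ↔ q): β-rule — branch into ¬r, ¬q  //  ¬¬r, q.
      branch 1.1 (add ¬r, ¬q):
        ○ open, literals {p=T, q=F, r=F}.
      branch 1.2 (add ¬¬r, q):
        × closes — contains both r and ¬r.
  branch 2 (add q):
    ¬(¬r ↔ q): β-rule — branch into ¬r, ¬q  //  ¬¬r, q.
      branch 2.1 (add ¬r, ¬q):
        × closes — contains both q and ¬q.
      branch 2.2 (add ¬¬r, q):
        ○ open, literals {q=T, r=T}.
2 branches closed, 2 open.
An open branch gives a countermodel: p=T, q=F, r=F (unmentioned atoms arbitrary); the premises hold there but the conclusion fails.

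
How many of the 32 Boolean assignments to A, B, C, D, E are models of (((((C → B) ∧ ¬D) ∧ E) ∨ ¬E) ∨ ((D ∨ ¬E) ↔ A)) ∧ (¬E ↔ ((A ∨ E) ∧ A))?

12

Initial set: {((((((C → B) ∧ ¬D) ∧ E) ∨ ¬E) ∨ ((D ∨ ¬E) ↔ A)) ∧ (¬E ↔ ((A ∨ E) ∧ A)))}.
((((((C → B) ∧ ¬D) ∧ E) ∨ ¬E) ∨ ((D ∨ ¬E) ↔ A)) ∧ (¬E ↔ ((A ∨ E) ∧ A))): α-rule — add (((((C → B) ∧ ¬D) ∧ E) ∨ ¬E) ∨ ((D ∨ ¬E) ↔ A)), (¬E ↔ ((A ∨ E) ∧ A)).
(((((C → B) ∧ ¬D) ∧ E) ∨ ¬E) ∨ ((D ∨ ¬E) ↔ A)): β-rule — branch into ((((C → B) ∧ ¬D) ∧ E) ∨ ¬E)  //  ((D ∨ ¬E) ↔ A).
  branch 1 (add ((((C → B) ∧ ¬D) ∧ E) ∨ ¬E)):
    (¬E ↔ ((A ∨ E) ∧ A)): β-rule — branch into ¬E, ((A ∨ E) ∧ A)  //  ¬¬E, ¬((A ∨ E) ∧ A).
      branch 1.1 (add ¬E, ((A ∨ E) ∧ A)):
        ((A ∨ E) ∧ A): α-rule — add (A ∨ E), A.
        ((((C → B) ∧ ¬D) ∧ E) ∨ ¬E): β-rule — branch into (((C → B) ∧ ¬D) ∧ E)  //  ¬E.
          branch 1.1.1 (add (((C → B) ∧ ¬D) ∧ E)):
            (((C → B) ∧ ¬D) ∧ E): α-rule — add ((C → B) ∧ ¬D), E.
            × closes — contains both E and ¬E.
          branch 1.1.2 (add ¬E):
            (A ∨ E): β-rule — branch into A  //  E.
              branch 1.1.2.1 (add A):
                ○ open, literals {A=1, E=0}.
              branch 1.1.2.2 (add E):
                × closes — contains both E and ¬E.
      branch 1.2 (add ¬¬E, ¬((A ∨ E) ∧ A)):
        ((((C → B) ∧ ¬D) ∧ E) ∨ ¬E): β-rule — branch into (((C → B) ∧ ¬D) ∧ E)  //  ¬E.
          branch 1.2.1 (add (((C → B) ∧ ¬D) ∧ E)):
            (((C → B) ∧ ¬D) ∧ E): α-rule — add ((C → B) ∧ ¬D), E.
            ((C → B) ∧ ¬D): α-rule — add (C → B), ¬D.
            ¬((A ∨ E) ∧ A): β-rule — branch into ¬(A ∨ E)  //  ¬A.
              branch 1.2.1.1 (add ¬(A ∨ E)):
                ¬(A ∨ E): α-rule — add ¬A, ¬E.
                × closes — contains both E and ¬E.
              branch 1.2.1.2 (add ¬A):
                (C → B): β-rule — branch into ¬C  //  B.
                  branch 1.2.1.2.1 (add ¬C):
                    ○ open, literals {A=0, C=0, D=0, E=1}.
                  branch 1.2.1.2.2 (add B):
                    ○ open, literals {A=0, B=1, D=0, E=1}.
          branch 1.2.2 (add ¬E):
            × closes — contains both E and ¬E.
  branch 2 (add ((D ∨ ¬E) ↔ A)):
    (¬E ↔ ((A ∨ E) ∧ A)): β-rule — branch into ¬E, ((A ∨ E) ∧ A)  //  ¬¬E, ¬((A ∨ E) ∧ A).
      branch 2.1 (add ¬E, ((A ∨ E) ∧ A)):
        ((A ∨ E) ∧ A): α-rule — add (A ∨ E), A.
        ((D ∨ ¬E) ↔ A): β-rule — branch into (D ∨ ¬E), A  //  ¬(D ∨ ¬E), ¬A.
          branch 2.1.1 (add (D ∨ ¬E), A):
            (A ∨ E): β-rule — branch into A  //  E.
              branch 2.1.1.1 (add A):
                (D ∨ ¬E): β-rule — branch into D  //  ¬E.
                  branch 2.1.1.1.1 (add D):
                    ○ open, literals {A=1, D=1, E=0}.
                  branch 2.1.1.1.2 (add ¬E):
                    ○ open, literals {A=1, E=0}.
              branch 2.1.1.2 (add E):
                × closes — contains both E and ¬E.
          branch 2.1.2 (add ¬(D ∨ ¬E), ¬A):
            × closes — contains both A and ¬A.
      branch 2.2 (add ¬¬E, ¬((A ∨ E) ∧ A)):
        ((D ∨ ¬E) ↔ A): β-rule — branch into (D ∨ ¬E), A  //  ¬(D ∨ ¬E), ¬A.
          branch 2.2.1 (add (D ∨ ¬E), A):
            ¬((A ∨ E) ∧ A): β-rule — branch into ¬(A ∨ E)  //  ¬A.
              branch 2.2.1.1 (add ¬(A ∨ E)):
                ¬(A ∨ E): α-rule — add ¬A, ¬E.
                × closes — contains both A and ¬A.
              branch 2.2.1.2 (add ¬A):
                × closes — contains both A and ¬A.
          branch 2.2.2 (add ¬(D ∨ ¬E), ¬A):
            ¬(D ∨ ¬E): α-rule — add ¬D, ¬¬E.
            ¬((A ∨ E) ∧ A): β-rule — branch into ¬(A ∨ E)  //  ¬A.
              branch 2.2.2.1 (add ¬(A ∨ E)):
                ¬(A ∨ E): α-rule — add ¬A, ¬E.
                × closes — contains both E and ¬E.
              branch 2.2.2.2 (add ¬A):
                ○ open, literals {A=0, D=0, E=1}.
9 branches closed, 6 open.
Each open branch fixes some atoms; the unmentioned ones are free. Counting distinct full assignments: branch {A=1, E=0} (B, C, D) contributes 8 new; branch {A=0, C=0, D=0, E=1} (B) contributes 2 new; branch {A=0, B=1, D=0, E=1} (C) contributes 1 new; branch {A=1, D=1, E=0} (B, C) contributes 0 new; branch {A=1, E=0} (B, C, D) contributes 0 new; branch {A=0, D=0, E=1} (B, C) contributes 1 new. Total: 12.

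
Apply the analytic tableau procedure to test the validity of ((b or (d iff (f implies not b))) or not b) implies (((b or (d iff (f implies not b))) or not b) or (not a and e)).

Assume the negation and expand:
Initial set: {not (((b or (d iff (f implies not b))) or not b) implies (((b or (d iff (f implies not b))) or not b) or (not a and e)))}.
not (((b or (d iff (f implies not b))) or not b) implies (((b or (d iff (f implies not b))) or not b) or (not a and e))): α-rule — add ((b or (d iff (f implies not b))) or not b), not (((b or (d iff (f implies not b))) or not b) or (not a and e)).
not (((b or (d iff (f implies not b))) or not b) or (not a and e)): α-rule — add not ((b or (d iff (f implies not b))) or not b), not (not a and e).
not ((b or (d iff (f implies not b))) or not b): α-rule — add not (b or (d iff (f implies not b))), not not b.
not (b or (d iff (f implies not b))): α-rule — add not b, not (d iff (f implies not b)).
× closes — contains both b and not b.
All 1 branch closes.
Every branch closed, so the negation is unsatisfiable and the formula is valid.

Valid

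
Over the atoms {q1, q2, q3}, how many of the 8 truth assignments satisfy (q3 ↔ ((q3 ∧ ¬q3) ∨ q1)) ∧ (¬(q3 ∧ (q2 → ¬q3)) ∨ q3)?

Initial set: {((q3 ↔ ((q3 ∧ ¬q3) ∨ q1)) ∧ (¬(q3 ∧ (q2 → ¬q3)) ∨ q3))}.
((q3 ↔ ((q3 ∧ ¬q3) ∨ q1)) ∧ (¬(q3 ∧ (q2 → ¬q3)) ∨ q3)): α-rule — add (q3 ↔ ((q3 ∧ ¬q3) ∨ q1)), (¬(q3 ∧ (q2 → ¬q3)) ∨ q3).
(q3 ↔ ((q3 ∧ ¬q3) ∨ q1)): β-rule — branch into q3, ((q3 ∧ ¬q3) ∨ q1)  //  ¬q3, ¬((q3 ∧ ¬q3) ∨ q1).
  branch 1 (add q3, ((q3 ∧ ¬q3) ∨ q1)):
    (¬(q3 ∧ (q2 → ¬q3)) ∨ q3): β-rule — branch into ¬(q3 ∧ (q2 → ¬q3))  //  q3.
      branch 1.1 (add ¬(q3 ∧ (q2 → ¬q3))):
        ((q3 ∧ ¬q3) ∨ q1): β-rule — branch into (q3 ∧ ¬q3)  //  q1.
          branch 1.1.1 (add (q3 ∧ ¬q3)):
            (q3 ∧ ¬q3): α-rule — add q3, ¬q3.
            × closes — contains both q3 and ¬q3.
          branch 1.1.2 (add q1):
            ¬(q3 ∧ (q2 → ¬q3)): β-rule — branch into ¬q3  //  ¬(q2 → ¬q3).
              branch 1.1.2.1 (add ¬q3):
                × closes — contains both q3 and ¬q3.
              branch 1.1.2.2 (add ¬(q2 → ¬q3)):
                ¬(q2 → ¬q3): α-rule — add q2, ¬¬q3.
                ○ open, literals {q1=1, q2=1, q3=1}.
      branch 1.2 (add q3):
        ((q3 ∧ ¬q3) ∨ q1): β-rule — branch into (q3 ∧ ¬q3)  //  q1.
          branch 1.2.1 (add (q3 ∧ ¬q3)):
            (q3 ∧ ¬q3): α-rule — add q3, ¬q3.
            × closes — contains both q3 and ¬q3.
          branch 1.2.2 (add q1):
            ○ open, literals {q1=1, q3=1}.
  branch 2 (add ¬q3, ¬((q3 ∧ ¬q3) ∨ q1)):
    ¬((q3 ∧ ¬q3) ∨ q1): α-rule — add ¬(q3 ∧ ¬q3), ¬q1.
    (¬(q3 ∧ (q2 → ¬q3)) ∨ q3): β-rule — branch into ¬(q3 ∧ (q2 → ¬q3))  //  q3.
      branch 2.1 (add ¬(q3 ∧ (q2 → ¬q3))):
        ¬(q3 ∧ ¬q3): β-rule — branch into ¬q3  //  ¬¬q3.
          branch 2.1.1 (add ¬q3):
            ¬(q3 ∧ (q2 → ¬q3)): β-rule — branch into ¬q3  //  ¬(q2 → ¬q3).
              branch 2.1.1.1 (add ¬q3):
                ○ open, literals {q1=0, q3=0}.
              branch 2.1.1.2 (add ¬(q2 → ¬q3)):
                ¬(q2 → ¬q3): α-rule — add q2, ¬¬q3.
                × closes — contains both q3 and ¬q3.
          branch 2.1.2 (add ¬¬q3):
            × closes — contains both q3 and ¬q3.
      branch 2.2 (add q3):
        × closes — contains both q3 and ¬q3.
6 branches closed, 3 open.
Each open branch fixes some atoms; the unmentioned ones are free. Counting distinct full assignments: branch {q1=1, q2=1, q3=1} (none free) contributes 1 new; branch {q1=1, q3=1} (q2) contributes 1 new; branch {q1=0, q3=0} (q2) contributes 2 new. Total: 4.

4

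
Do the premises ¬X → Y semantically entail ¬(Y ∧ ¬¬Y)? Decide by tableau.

Initial set: {(¬X → Y); ¬¬(Y ∧ ¬¬Y)}.
¬¬(Y ∧ ¬¬Y): α-rule — add Y, ¬¬Y.
¬¬Y: drop double negation, giving Y.
(¬X → Y): β-rule — branch into ¬¬X  //  Y.
  branch 1 (add ¬¬X):
    ○ open, literals {X=T, Y=T}.
  branch 2 (add Y):
    ○ open, literals {Y=T}.
0 branches closed, 2 open.
An open branch gives a countermodel: X=T, Y=T (unmentioned atoms arbitrary); the premises hold there but the conclusion fails.

No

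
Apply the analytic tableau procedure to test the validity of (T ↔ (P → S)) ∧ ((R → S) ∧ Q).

Not valid

Assume the negation and expand:
Initial set: {¬((T ↔ (P → S)) ∧ ((R → S) ∧ Q))}.
¬((T ↔ (P → S)) ∧ ((R → S) ∧ Q)): β-rule — branch into ¬(T ↔ (P → S))  //  ¬((R → S) ∧ Q).
  branch 1 (add ¬(T ↔ (P → S))):
    ¬(T ↔ (P → S)): β-rule — branch into T, ¬(P → S)  //  ¬T, (P → S).
      branch 1.1 (add T, ¬(P → S)):
        ¬(P → S): α-rule — add P, ¬S.
        ○ open, literals {P=true, S=false, T=true}.
      branch 1.2 (add ¬T, (P → S)):
        (P → S): β-rule — branch into ¬P  //  S.
          branch 1.2.1 (add ¬P):
            ○ open, literals {P=false, T=false}.
          branch 1.2.2 (add S):
            ○ open, literals {S=true, T=false}.
  branch 2 (add ¬((R → S) ∧ Q)):
    ¬((R → S) ∧ Q): β-rule — branch into ¬(R → S)  //  ¬Q.
      branch 2.1 (add ¬(R → S)):
        ¬(R → S): α-rule — add R, ¬S.
        ○ open, literals {R=true, S=false}.
      branch 2.2 (add ¬Q):
        ○ open, literals {Q=false}.
0 branches closed, 5 open.
An open branch gives a countermodel: P=true, S=false, T=true (unmentioned atoms arbitrary); under it the original formula is false.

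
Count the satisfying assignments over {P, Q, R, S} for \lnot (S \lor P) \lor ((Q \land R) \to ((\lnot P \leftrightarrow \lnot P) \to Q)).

16

Initial set: {(\lnot (S \lor P) \lor ((Q \land R) \to ((\lnot P \leftrightarrow \lnot P) \to Q)))}.
(\lnot (S \lor P) \lor ((Q \land R) \to ((\lnot P \leftrightarrow \lnot P) \to Q))): β-rule — branch into \lnot (S \lor P)  //  ((Q \land R) \to ((\lnot P \leftrightarrow \lnot P) \to Q)).
  branch 1 (add \lnot (S \lor P)):
    \lnot (S \lor P): α-rule — add \lnot S, \lnot P.
    ○ open, literals {P=F, S=F}.
  branch 2 (add ((Q \land R) \to ((\lnot P \leftrightarrow \lnot P) \to Q))):
    ((Q \land R) \to ((\lnot P \leftrightarrow \lnot P) \to Q)): β-rule — branch into \lnot (Q \land R)  //  ((\lnot P \leftrightarrow \lnot P) \to Q).
      branch 2.1 (add \lnot (Q \land R)):
        \lnot (Q \land R): β-rule — branch into \lnot Q  //  \lnot R.
          branch 2.1.1 (add \lnot Q):
            ○ open, literals {Q=F}.
          branch 2.1.2 (add \lnot R):
            ○ open, literals {R=F}.
      branch 2.2 (add ((\lnot P \leftrightarrow \lnot P) \to Q)):
        ((\lnot P \leftrightarrow \lnot P) \to Q): β-rule — branch into \lnot (\lnot P \leftrightarrow \lnot P)  //  Q.
          branch 2.2.1 (add \lnot (\lnot P \leftrightarrow \lnot P)):
            \lnot (\lnot P \leftrightarrow \lnot P): β-rule — branch into \lnot P, \lnot \lnot P  //  \lnot \lnot P, \lnot P.
              branch 2.2.1.1 (add \lnot P, \lnot \lnot P):
                × closes — contains both P and \lnot P.
              branch 2.2.1.2 (add \lnot \lnot P, \lnot P):
                × closes — contains both P and \lnot P.
          branch 2.2.2 (add Q):
            ○ open, literals {Q=T}.
2 branches closed, 4 open.
Each open branch fixes some atoms; the unmentioned ones are free. Counting distinct full assignments: branch {P=F, S=F} (Q, R) contributes 4 new; branch {Q=F} (P, R, S) contributes 6 new; branch {R=F} (P, Q, S) contributes 3 new; branch {Q=T} (P, R, S) contributes 3 new. Total: 16.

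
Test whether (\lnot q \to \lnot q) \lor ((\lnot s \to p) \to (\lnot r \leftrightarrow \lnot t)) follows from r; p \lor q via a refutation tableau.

Yes

Initial set: {r; (p \lor q); \lnot ((\lnot q \to \lnot q) \lor ((\lnot s \to p) \to (\lnot r \leftrightarrow \lnot t)))}.
\lnot ((\lnot q \to \lnot q) \lor ((\lnot s \to p) \to (\lnot r \leftrightarrow \lnot t))): α-rule — add \lnot (\lnot q \to \lnot q), \lnot ((\lnot s \to p) \to (\lnot r \leftrightarrow \lnot t)).
\lnot (\lnot q \to \lnot q): α-rule — add \lnot q, \lnot \lnot q.
× closes — contains both q and \lnot q.
All 1 branch closes.
Every branch closed, so the premises entail the conclusion.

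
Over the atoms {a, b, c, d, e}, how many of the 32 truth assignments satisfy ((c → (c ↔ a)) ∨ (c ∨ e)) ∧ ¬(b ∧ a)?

Initial set: {T (((c → (c ↔ a)) ∨ (c ∨ e)) ∧ ¬(b ∧ a))}.
T (((c → (c ↔ a)) ∨ (c ∨ e)) ∧ ¬(b ∧ a)): α-rule — add T ((c → (c ↔ a)) ∨ (c ∨ e)), T ¬(b ∧ a).
T ((c → (c ↔ a)) ∨ (c ∨ e)): β-rule — branch into T (c → (c ↔ a))  //  T (c ∨ e).
  branch 1 (add T (c → (c ↔ a))):
    T ¬(b ∧ a): β-rule — branch into F b  //  F a.
      branch 1.1 (add F b):
        T (c → (c ↔ a)): β-rule — branch into F c  //  T (c ↔ a).
          branch 1.1.1 (add F c):
            ○ open, literals {b=0, c=0}.
          branch 1.1.2 (add T (c ↔ a)):
            T (c ↔ a): β-rule — branch into T c, T a  //  F c, F a.
              branch 1.1.2.1 (add T c, T a):
                ○ open, literals {a=1, b=0, c=1}.
              branch 1.1.2.2 (add F c, F a):
                ○ open, literals {a=0, b=0, c=0}.
      branch 1.2 (add F a):
        T (c → (c ↔ a)): β-rule — branch into F c  //  T (c ↔ a).
          branch 1.2.1 (add F c):
            ○ open, literals {a=0, c=0}.
          branch 1.2.2 (add T (c ↔ a)):
            T (c ↔ a): β-rule — branch into T c, T a  //  F c, F a.
              branch 1.2.2.1 (add T c, T a):
                × closes — contains both a and ¬a.
              branch 1.2.2.2 (add F c, F a):
                ○ open, literals {a=0, c=0}.
  branch 2 (add T (c ∨ e)):
    T ¬(b ∧ a): β-rule — branch into F b  //  F a.
      branch 2.1 (add F b):
        T (c ∨ e): β-rule — branch into T c  //  T e.
          branch 2.1.1 (add T c):
            ○ open, literals {b=0, c=1}.
          branch 2.1.2 (add T e):
            ○ open, literals {b=0, e=1}.
      branch 2.2 (add F a):
        T (c ∨ e): β-rule — branch into T c  //  T e.
          branch 2.2.1 (add T c):
            ○ open, literals {a=0, c=1}.
          branch 2.2.2 (add T e):
            ○ open, literals {a=0, e=1}.
1 branch closed, 9 open.
Each open branch fixes some atoms; the unmentioned ones are free. Counting distinct full assignments: branch {b=0, c=0} (a, d, e) contributes 8 new; branch {a=1, b=0, c=1} (d, e) contributes 4 new; branch {a=0, b=0, c=0} (d, e) contributes 0 new; branch {a=0, c=0} (b, d, e) contributes 4 new; branch {a=0, c=0} (b, d, e) contributes 0 new; branch {b=0, c=1} (a, d, e) contributes 4 new; branch {b=0, e=1} (a, c, d) contributes 0 new; branch {a=0, c=1} (b, d, e) contributes 4 new; branch {a=0, e=1} (b, c, d) contributes 0 new. Total: 24.

24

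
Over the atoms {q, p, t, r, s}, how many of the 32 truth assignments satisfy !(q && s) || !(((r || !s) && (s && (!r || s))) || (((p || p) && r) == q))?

Initial set: {T (!(q && s) || !(((r || !s) && (s && (!r || s))) || (((p || p) && r) == q)))}.
T (!(q && s) || !(((r || !s) && (s && (!r || s))) || (((p || p) && r) == q))): β-rule — branch into T !(q && s)  //  T !(((r || !s) && (s && (!r || s))) || (((p || p) && r) == q)).
  branch 1 (add T !(q && s)):
    T !(q && s): β-rule — branch into F q  //  F s.
      branch 1.1 (add F q):
        ○ open, literals {q=F}.
      branch 1.2 (add F s):
        ○ open, literals {s=F}.
  branch 2 (add T !(((r || !s) && (s && (!r || s))) || (((p || p) && r) == q))):
    T !(((r || !s) && (s && (!r || s))) || (((p || p) && r) == q)): α-rule — add F ((r || !s) && (s && (!r || s))), F (((p || p) && r) == q).
    F ((r || !s) && (s && (!r || s))): β-rule — branch into F (r || !s)  //  F (s && (!r || s)).
      branch 2.1 (add F (r || !s)):
        F (r || !s): α-rule — add F r, F !s.
        F (((p || p) && r) == q): β-rule — branch into T ((p || p) && r), F q  //  F ((p || p) && r), T q.
          branch 2.1.1 (add T ((p || p) && r), F q):
            T ((p || p) && r): α-rule — add T (p || p), T r.
            × closes — contains both r and !r.
          branch 2.1.2 (add F ((p || p) && r), T q):
            F ((p || p) && r): β-rule — branch into F (p || p)  //  F r.
              branch 2.1.2.1 (add F (p || p)):
                F (p || p): α-rule — add F p, F p.
                ○ open, literals {p=F, q=T, r=F, s=T}.
              branch 2.1.2.2 (add F r):
                ○ open, literals {q=T, r=F, s=T}.
      branch 2.2 (add F (s && (!r || s))):
        F (((p || p) && r) == q): β-rule — branch into T ((p || p) && r), F q  //  F ((p || p) && r), T q.
          branch 2.2.1 (add T ((p || p) && r), F q):
            T ((p || p) && r): α-rule — add T (p || p), T r.
            F (s && (!r || s)): β-rule — branch into F s  //  F (!r || s).
              branch 2.2.1.1 (add F s):
                T (p || p): β-rule — branch into T p  //  T p.
                  branch 2.2.1.1.1 (add T p):
                    ○ open, literals {p=T, q=F, r=T, s=F}.
                  branch 2.2.1.1.2 (add T p):
                    ○ open, literals {p=T, q=F, r=T, s=F}.
              branch 2.2.1.2 (add F (!r || s)):
                F (!r || s): α-rule — add F !r, F s.
                T (p || p): β-rule — branch into T p  //  T p.
                  branch 2.2.1.2.1 (add T p):
                    ○ open, literals {p=T, q=F, r=T, s=F}.
                  branch 2.2.1.2.2 (add T p):
                    ○ open, literals {p=T, q=F, r=T, s=F}.
          branch 2.2.2 (add F ((p || p) && r), T q):
            F (s && (!r || s)): β-rule — branch into F s  //  F (!r || s).
              branch 2.2.2.1 (add F s):
                F ((p || p) && r): β-rule — branch into F (p || p)  //  F r.
                  branch 2.2.2.1.1 (add F (p || p)):
                    F (p || p): α-rule — add F p, F p.
                    ○ open, literals {p=F, q=T, s=F}.
                  branch 2.2.2.1.2 (add F r):
                    ○ open, literals {q=T, r=F, s=F}.
              branch 2.2.2.2 (add F (!r || s)):
                F (!r || s): α-rule — add F !r, F s.
                F ((p || p) && r): β-rule — branch into F (p || p)  //  F r.
                  branch 2.2.2.2.1 (add F (p || p)):
                    F (p || p): α-rule — add F p, F p.
                    ○ open, literals {p=F, q=T, r=T, s=F}.
                  branch 2.2.2.2.2 (add F r):
                    × closes — contains both r and !r.
2 branches closed, 11 open.
Each open branch fixes some atoms; the unmentioned ones are free. Counting distinct full assignments: branch {q=F} (p, t, r, s) contributes 16 new; branch {s=F} (q, p, t, r) contributes 8 new; branch {p=F, q=T, r=F, s=T} (t) contributes 2 new; branch {q=T, r=F, s=T} (p, t) contributes 2 new; branch {p=T, q=F, r=T, s=F} (t) contributes 0 new; branch {p=T, q=F, r=T, s=F} (t) contributes 0 new; branch {p=T, q=F, r=T, s=F} (t) contributes 0 new; branch {p=T, q=F, r=T, s=F} (t) contributes 0 new; branch {p=F, q=T, s=F} (t, r) contributes 0 new; branch {q=T, r=F, s=F} (p, t) contributes 0 new; branch {p=F, q=T, r=T, s=F} (t) contributes 0 new. Total: 28.

28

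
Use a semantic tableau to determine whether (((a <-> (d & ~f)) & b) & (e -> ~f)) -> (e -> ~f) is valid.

Valid

Assume the negation and expand:
Initial set: {F ((((a <-> (d & ~f)) & b) & (e -> ~f)) -> (e -> ~f))}.
F ((((a <-> (d & ~f)) & b) & (e -> ~f)) -> (e -> ~f)): α-rule — add T (((a <-> (d & ~f)) & b) & (e -> ~f)), F (e -> ~f).
T (((a <-> (d & ~f)) & b) & (e -> ~f)): α-rule — add T ((a <-> (d & ~f)) & b), T (e -> ~f).
F (e -> ~f): α-rule — add T e, F ~f.
T ((a <-> (d & ~f)) & b): α-rule — add T (a <-> (d & ~f)), T b.
T (e -> ~f): β-rule — branch into F e  //  T ~f.
  branch 1 (add F e):
    × closes — contains both e and ~e.
  branch 2 (add T ~f):
    × closes — contains both f and ~f.
All 2 branches close.
Every branch closed, so the negation is unsatisfiable and the formula is valid.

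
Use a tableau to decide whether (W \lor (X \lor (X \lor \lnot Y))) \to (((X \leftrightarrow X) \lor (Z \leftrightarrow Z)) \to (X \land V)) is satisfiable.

Initial set: {((W \lor (X \lor (X \lor \lnot Y))) \to (((X \leftrightarrow X) \lor (Z \leftrightarrow Z)) \to (X \land V)))}.
((W \lor (X \lor (X \lor \lnot Y))) \to (((X \leftrightarrow X) \lor (Z \leftrightarrow Z)) \to (X \land V))): β-rule — branch into \lnot (W \lor (X \lor (X \lor \lnot Y)))  //  (((X \leftrightarrow X) \lor (Z \leftrightarrow Z)) \to (X \land V)).
  branch 1 (add \lnot (W \lor (X \lor (X \lor \lnot Y)))):
    \lnot (W \lor (X \lor (X \lor \lnot Y))): α-rule — add \lnot W, \lnot (X \lor (X \lor \lnot Y)).
    \lnot (X \lor (X \lor \lnot Y)): α-rule — add \lnot X, \lnot (X \lor \lnot Y).
    \lnot (X \lor \lnot Y): α-rule — add \lnot X, \lnot \lnot Y.
    ○ open, literals {W=0, X=0, Y=1}.
  branch 2 (add (((X \leftrightarrow X) \lor (Z \leftrightarrow Z)) \to (X \land V))):
    (((X \leftrightarrow X) \lor (Z \leftrightarrow Z)) \to (X \land V)): β-rule — branch into \lnot ((X \leftrightarrow X) \lor (Z \leftrightarrow Z))  //  (X \land V).
      branch 2.1 (add \lnot ((X \leftrightarrow X) \lor (Z \leftrightarrow Z))):
        \lnot ((X \leftrightarrow X) \lor (Z \leftrightarrow Z)): α-rule — add \lnot (X \leftrightarrow X), \lnot (Z \leftrightarrow Z).
        \lnot (X \leftrightarrow X): β-rule — branch into X, \lnot X  //  \lnot X, X.
          branch 2.1.1 (add X, \lnot X):
            × closes — contains both X and \lnot X.
          branch 2.1.2 (add \lnot X, X):
            × closes — contains both X and \lnot X.
      branch 2.2 (add (X \land V)):
        (X \land V): α-rule — add X, V.
        ○ open, literals {V=1, X=1}.
2 branches closed, 2 open.
An open branch gives a satisfying assignment: W=0, X=0, Y=1.

Satisfiable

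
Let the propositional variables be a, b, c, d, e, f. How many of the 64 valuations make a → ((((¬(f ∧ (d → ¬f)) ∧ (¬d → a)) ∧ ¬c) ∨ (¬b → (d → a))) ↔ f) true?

48

Initial set: {(a → ((((¬(f ∧ (d → ¬f)) ∧ (¬d → a)) ∧ ¬c) ∨ (¬b → (d → a))) ↔ f))}.
(a → ((((¬(f ∧ (d → ¬f)) ∧ (¬d → a)) ∧ ¬c) ∨ (¬b → (d → a))) ↔ f)): β-rule — branch into ¬a  //  ((((¬(f ∧ (d → ¬f)) ∧ (¬d → a)) ∧ ¬c) ∨ (¬b → (d → a))) ↔ f).
  branch 1 (add ¬a):
    ○ open, literals {a=0}.
  branch 2 (add ((((¬(f ∧ (d → ¬f)) ∧ (¬d → a)) ∧ ¬c) ∨ (¬b → (d → a))) ↔ f)):
    ((((¬(f ∧ (d → ¬f)) ∧ (¬d → a)) ∧ ¬c) ∨ (¬b → (d → a))) ↔ f): β-rule — branch into (((¬(f ∧ (d → ¬f)) ∧ (¬d → a)) ∧ ¬c) ∨ (¬b → (d → a))), f  //  ¬(((¬(f ∧ (d → ¬f)) ∧ (¬d → a)) ∧ ¬c) ∨ (¬b → (d → a))), ¬f.
      branch 2.1 (add (((¬(f ∧ (d → ¬f)) ∧ (¬d → a)) ∧ ¬c) ∨ (¬b → (d → a))), f):
        (((¬(f ∧ (d → ¬f)) ∧ (¬d → a)) ∧ ¬c) ∨ (¬b → (d → a))): β-rule — branch into ((¬(f ∧ (d → ¬f)) ∧ (¬d → a)) ∧ ¬c)  //  (¬b → (d → a)).
          branch 2.1.1 (add ((¬(f ∧ (d → ¬f)) ∧ (¬d → a)) ∧ ¬c)):
            ((¬(f ∧ (d → ¬f)) ∧ (¬d → a)) ∧ ¬c): α-rule — add (¬(f ∧ (d → ¬f)) ∧ (¬d → a)), ¬c.
            (¬(f ∧ (d → ¬f)) ∧ (¬d → a)): α-rule — add ¬(f ∧ (d → ¬f)), (¬d → a).
            ¬(f ∧ (d → ¬f)): β-rule — branch into ¬f  //  ¬(d → ¬f).
              branch 2.1.1.1 (add ¬f):
                × closes — contains both f and ¬f.
              branch 2.1.1.2 (add ¬(d → ¬f)):
                ¬(d → ¬f): α-rule — add d, ¬¬f.
                (¬d → a): β-rule — branch into ¬¬d  //  a.
                  branch 2.1.1.2.1 (add ¬¬d):
                    ○ open, literals {c=0, d=1, f=1}.
                  branch 2.1.1.2.2 (add a):
                    ○ open, literals {a=1, c=0, d=1, f=1}.
          branch 2.1.2 (add (¬b → (d → a))):
            (¬b → (d → a)): β-rule — branch into ¬¬b  //  (d → a).
              branch 2.1.2.1 (add ¬¬b):
                ○ open, literals {b=1, f=1}.
              branch 2.1.2.2 (add (d → a)):
                (d → a): β-rule — branch into ¬d  //  a.
                  branch 2.1.2.2.1 (add ¬d):
                    ○ open, literals {d=0, f=1}.
                  branch 2.1.2.2.2 (add a):
                    ○ open, literals {a=1, f=1}.
      branch 2.2 (add ¬(((¬(f ∧ (d → ¬f)) ∧ (¬d → a)) ∧ ¬c) ∨ (¬b → (d → a))), ¬f):
        ¬(((¬(f ∧ (d → ¬f)) ∧ (¬d → a)) ∧ ¬c) ∨ (¬b → (d → a))): α-rule — add ¬((¬(f ∧ (d → ¬f)) ∧ (¬d → a)) ∧ ¬c), ¬(¬b → (d → a)).
        ¬(¬b → (d → a)): α-rule — add ¬b, ¬(d → a).
        ¬(d → a): α-rule — add d, ¬a.
        ¬((¬(f ∧ (d → ¬f)) ∧ (¬d → a)) ∧ ¬c): β-rule — branch into ¬(¬(f ∧ (d → ¬f)) ∧ (¬d → a))  //  ¬¬c.
          branch 2.2.1 (add ¬(¬(f ∧ (d → ¬f)) ∧ (¬d → a))):
            ¬(¬(f ∧ (d → ¬f)) ∧ (¬d → a)): β-rule — branch into ¬¬(f ∧ (d → ¬f))  //  ¬(¬d → a).
              branch 2.2.1.1 (add ¬¬(f ∧ (d → ¬f))):
                ¬¬(f ∧ (d → ¬f)): α-rule — add f, (d → ¬f).
                × closes — contains both f and ¬f.
              branch 2.2.1.2 (add ¬(¬d → a)):
                ¬(¬d → a): α-rule — add ¬d, ¬a.
                × closes — contains both d and ¬d.
          branch 2.2.2 (add ¬¬c):
            ○ open, literals {a=0, b=0, c=1, d=1, f=0}.
3 branches closed, 7 open.
Each open branch fixes some atoms; the unmentioned ones are free. Counting distinct full assignments: branch {a=0} (b, c, d, e, f) contributes 32 new; branch {c=0, d=1, f=1} (a, b, e) contributes 4 new; branch {a=1, c=0, d=1, f=1} (b, e) contributes 0 new; branch {b=1, f=1} (a, c, d, e) contributes 6 new; branch {d=0, f=1} (a, b, c, e) contributes 4 new; branch {a=1, f=1} (b, c, d, e) contributes 2 new; branch {a=0, b=0, c=1, d=1, f=0} (e) contributes 0 new. Total: 48.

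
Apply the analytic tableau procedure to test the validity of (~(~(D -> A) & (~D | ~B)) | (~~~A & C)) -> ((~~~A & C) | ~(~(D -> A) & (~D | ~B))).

Valid

Assume the negation and expand:
Initial set: {~((~(~(D -> A) & (~D | ~B)) | (~~~A & C)) -> ((~~~A & C) | ~(~(D -> A) & (~D | ~B))))}.
~((~(~(D -> A) & (~D | ~B)) | (~~~A & C)) -> ((~~~A & C) | ~(~(D -> A) & (~D | ~B)))): α-rule — add (~(~(D -> A) & (~D | ~B)) | (~~~A & C)), ~((~~~A & C) | ~(~(D -> A) & (~D | ~B))).
~((~~~A & C) | ~(~(D -> A) & (~D | ~B))): α-rule — add ~(~~~A & C), ~~(~(D -> A) & (~D | ~B)).
~~(~(D -> A) & (~D | ~B)): α-rule — add ~(D -> A), (~D | ~B).
~(D -> A): α-rule — add D, ~A.
(~(~(D -> A) & (~D | ~B)) | (~~~A & C)): β-rule — branch into ~(~(D -> A) & (~D | ~B))  //  (~~~A & C).
  branch 1 (add ~(~(D -> A) & (~D | ~B))):
    ~(~~~A & C): β-rule — branch into ~~~~A  //  ~C.
      branch 1.1 (add ~~~~A):
        ~~~~A: drop double negation, giving ~~A.
        × closes — contains both A and ~A.
      branch 1.2 (add ~C):
        (~D | ~B): β-rule — branch into ~D  //  ~B.
          branch 1.2.1 (add ~D):
            × closes — contains both D and ~D.
          branch 1.2.2 (add ~B):
            ~(~(D -> A) & (~D | ~B)): β-rule — branch into ~~(D -> A)  //  ~(~D | ~B).
              branch 1.2.2.1 (add ~~(D -> A)):
                ~~(D -> A): β-rule — branch into ~D  //  A.
                  branch 1.2.2.1.1 (add ~D):
                    × closes — contains both D and ~D.
                  branch 1.2.2.1.2 (add A):
                    × closes — contains both A and ~A.
              branch 1.2.2.2 (add ~(~D | ~B)):
                ~(~D | ~B): α-rule — add ~~D, ~~B.
                × closes — contains both B and ~B.
  branch 2 (add (~~~A & C)):
    (~~~A & C): α-rule — add ~~~A, C.
    ~~~A: drop double negation, giving ~A.
    ~(~~~A & C): β-rule — branch into ~~~~A  //  ~C.
      branch 2.1 (add ~~~~A):
        ~~~~A: drop double negation, giving ~~A.
        × closes — contains both A and ~A.
      branch 2.2 (add ~C):
        × closes — contains both C and ~C.
All 7 branches close.
Every branch closed, so the negation is unsatisfiable and the formula is valid.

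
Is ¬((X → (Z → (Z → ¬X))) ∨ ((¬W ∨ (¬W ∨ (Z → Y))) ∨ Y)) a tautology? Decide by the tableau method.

Assume the negation and expand:
Initial set: {¬¬((X → (Z → (Z → ¬X))) ∨ ((¬W ∨ (¬W ∨ (Z → Y))) ∨ Y))}.
¬¬((X → (Z → (Z → ¬X))) ∨ ((¬W ∨ (¬W ∨ (Z → Y))) ∨ Y)): β-rule — branch into (X → (Z → (Z → ¬X)))  //  ((¬W ∨ (¬W ∨ (Z → Y))) ∨ Y).
  branch 1 (add (X → (Z → (Z → ¬X)))):
    (X → (Z → (Z → ¬X))): β-rule — branch into ¬X  //  (Z → (Z → ¬X)).
      branch 1.1 (add ¬X):
        ○ open, literals {X=F}.
      branch 1.2 (add (Z → (Z → ¬X))):
        (Z → (Z → ¬X)): β-rule — branch into ¬Z  //  (Z → ¬X).
          branch 1.2.1 (add ¬Z):
            ○ open, literals {Z=F}.
          branch 1.2.2 (add (Z → ¬X)):
            (Z → ¬X): β-rule — branch into ¬Z  //  ¬X.
              branch 1.2.2.1 (add ¬Z):
                ○ open, literals {Z=F}.
              branch 1.2.2.2 (add ¬X):
                ○ open, literals {X=F}.
  branch 2 (add ((¬W ∨ (¬W ∨ (Z → Y))) ∨ Y)):
    ((¬W ∨ (¬W ∨ (Z → Y))) ∨ Y): β-rule — branch into (¬W ∨ (¬W ∨ (Z → Y)))  //  Y.
      branch 2.1 (add (¬W ∨ (¬W ∨ (Z → Y)))):
        (¬W ∨ (¬W ∨ (Z → Y))): β-rule — branch into ¬W  //  (¬W ∨ (Z → Y)).
          branch 2.1.1 (add ¬W):
            ○ open, literals {W=F}.
          branch 2.1.2 (add (¬W ∨ (Z → Y))):
            (¬W ∨ (Z → Y)): β-rule — branch into ¬W  //  (Z → Y).
              branch 2.1.2.1 (add ¬W):
                ○ open, literals {W=F}.
              branch 2.1.2.2 (add (Z → Y)):
                (Z → Y): β-rule — branch into ¬Z  //  Y.
                  branch 2.1.2.2.1 (add ¬Z):
                    ○ open, literals {Z=F}.
                  branch 2.1.2.2.2 (add Y):
                    ○ open, literals {Y=T}.
      branch 2.2 (add Y):
        ○ open, literals {Y=T}.
0 branches closed, 9 open.
An open branch gives a countermodel: X=F (unmentioned atoms arbitrary); under it the original formula is false.

Not valid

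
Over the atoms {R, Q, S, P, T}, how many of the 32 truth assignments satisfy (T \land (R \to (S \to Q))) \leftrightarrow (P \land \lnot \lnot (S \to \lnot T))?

14

Initial set: {T ((T \land (R \to (S \to Q))) \leftrightarrow (P \land \lnot \lnot (S \to \lnot T)))}.
T ((T \land (R \to (S \to Q))) \leftrightarrow (P \land \lnot \lnot (S \to \lnot T))): β-rule — branch into T (T \land (R \to (S \to Q))), T (P \land \lnot \lnot (S \to \lnot T))  //  F (T \land (R \to (S \to Q))), F (P \land \lnot \lnot (S \to \lnot T)).
  branch 1 (add T (T \land (R \to (S \to Q))), T (P \land \lnot \lnot (S \to \lnot T))):
    T (T \land (R \to (S \to Q))): α-rule — add T T, T (R \to (S \to Q)).
    T (P \land \lnot \lnot (S \to \lnot T)): α-rule — add T P, T \lnot \lnot (S \to \lnot T).
    T \lnot \lnot (S \to \lnot T): drop double negation, giving T (S \to \lnot T).
    T (R \to (S \to Q)): β-rule — branch into F R  //  T (S \to Q).
      branch 1.1 (add F R):
        T (S \to \lnot T): β-rule — branch into F S  //  T \lnot T.
          branch 1.1.1 (add F S):
            ○ open, literals {P=1, R=0, S=0, T=1}.
          branch 1.1.2 (add T \lnot T):
            × closes — contains both T and \lnot T.
      branch 1.2 (add T (S \to Q)):
        T (S \to \lnot T): β-rule — branch into F S  //  T \lnot T.
          branch 1.2.1 (add F S):
            T (S \to Q): β-rule — branch into F S  //  T Q.
              branch 1.2.1.1 (add F S):
                ○ open, literals {P=1, S=0, T=1}.
              branch 1.2.1.2 (add T Q):
                ○ open, literals {P=1, Q=1, S=0, T=1}.
          branch 1.2.2 (add T \lnot T):
            × closes — contains both T and \lnot T.
  branch 2 (add F (T \land (R \to (S \to Q))), F (P \land \lnot \lnot (S \to \lnot T))):
    F (T \land (R \to (S \to Q))): β-rule — branch into F T  //  F (R \to (S \to Q)).
      branch 2.1 (add F T):
        F (P \land \lnot \lnot (S \to \lnot T)): β-rule — branch into F P  //  F \lnot \lnot (S \to \lnot T).
          branch 2.1.1 (add F P):
            ○ open, literals {P=0, T=0}.
          branch 2.1.2 (add F \lnot \lnot (S \to \lnot T)):
            F \lnot \lnot (S \to \lnot T): drop double negation, giving F (S \to \lnot T).
            F (S \to \lnot T): α-rule — add T S, F \lnot T.
            × closes — contains both T and \lnot T.
      branch 2.2 (add F (R \to (S \to Q))):
        F (R \to (S \to Q)): α-rule — add T R, F (S \to Q).
        F (S \to Q): α-rule — add T S, F Q.
        F (P \land \lnot \lnot (S \to \lnot T)): β-rule — branch into F P  //  F \lnot \lnot (S \to \lnot T).
          branch 2.2.1 (add F P):
            ○ open, literals {P=0, Q=0, R=1, S=1}.
          branch 2.2.2 (add F \lnot \lnot (S \to \lnot T)):
            F \lnot \lnot (S \to \lnot T): drop double negation, giving F (S \to \lnot T).
            F (S \to \lnot T): α-rule — add T S, F \lnot T.
            ○ open, literals {Q=0, R=1, S=1, T=1}.
3 branches closed, 6 open.
Each open branch fixes some atoms; the unmentioned ones are free. Counting distinct full assignments: branch {P=1, R=0, S=0, T=1} (Q) contributes 2 new; branch {P=1, S=0, T=1} (R, Q) contributes 2 new; branch {P=1, Q=1, S=0, T=1} (R) contributes 0 new; branch {P=0, T=0} (R, Q, S) contributes 8 new; branch {P=0, Q=0, R=1, S=1} (T) contributes 1 new; branch {Q=0, R=1, S=1, T=1} (P) contributes 1 new. Total: 14.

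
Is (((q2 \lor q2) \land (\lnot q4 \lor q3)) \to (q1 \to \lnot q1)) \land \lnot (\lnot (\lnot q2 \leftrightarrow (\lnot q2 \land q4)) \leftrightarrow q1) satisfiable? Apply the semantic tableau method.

Initial set: {((((q2 \lor q2) \land (\lnot q4 \lor q3)) \to (q1 \to \lnot q1)) \land \lnot (\lnot (\lnot q2 \leftrightarrow (\lnot q2 \land q4)) \leftrightarrow q1))}.
((((q2 \lor q2) \land (\lnot q4 \lor q3)) \to (q1 \to \lnot q1)) \land \lnot (\lnot (\lnot q2 \leftrightarrow (\lnot q2 \land q4)) \leftrightarrow q1)): α-rule — add (((q2 \lor q2) \land (\lnot q4 \lor q3)) \to (q1 \to \lnot q1)), \lnot (\lnot (\lnot q2 \leftrightarrow (\lnot q2 \land q4)) \leftrightarrow q1).
(((q2 \lor q2) \land (\lnot q4 \lor q3)) \to (q1 \to \lnot q1)): β-rule — branch into \lnot ((q2 \lor q2) \land (\lnot q4 \lor q3))  //  (q1 \to \lnot q1).
  branch 1 (add \lnot ((q2 \lor q2) \land (\lnot q4 \lor q3))):
    \lnot (\lnot (\lnot q2 \leftrightarrow (\lnot q2 \land q4)) \leftrightarrow q1): β-rule — branch into \lnot (\lnot q2 \leftrightarrow (\lnot q2 \land q4)), \lnot q1  //  \lnot \lnot (\lnot q2 \leftrightarrow (\lnot q2 \land q4)), q1.
      branch 1.1 (add \lnot (\lnot q2 \leftrightarrow (\lnot q2 \land q4)), \lnot q1):
        \lnot ((q2 \lor q2) \land (\lnot q4 \lor q3)): β-rule — branch into \lnot (q2 \lor q2)  //  \lnot (\lnot q4 \lor q3).
          branch 1.1.1 (add \lnot (q2 \lor q2)):
            \lnot (q2 \lor q2): α-rule — add \lnot q2, \lnot q2.
            \lnot (\lnot q2 \leftrightarrow (\lnot q2 \land q4)): β-rule — branch into \lnot q2, \lnot (\lnot q2 \land q4)  //  \lnot \lnot q2, (\lnot q2 \land q4).
              branch 1.1.1.1 (add \lnot q2, \lnot (\lnot q2 \land q4)):
                \lnot (\lnot q2 \land q4): β-rule — branch into \lnot \lnot q2  //  \lnot q4.
                  branch 1.1.1.1.1 (add \lnot \lnot q2):
                    × closes — contains both q2 and \lnot q2.
                  branch 1.1.1.1.2 (add \lnot q4):
                    ○ open, literals {q1=0, q2=0, q4=0}.
              branch 1.1.1.2 (add \lnot \lnot q2, (\lnot q2 \land q4)):
                × closes — contains both q2 and \lnot q2.
          branch 1.1.2 (add \lnot (\lnot q4 \lor q3)):
            \lnot (\lnot q4 \lor q3): α-rule — add \lnot \lnot q4, \lnot q3.
            \lnot (\lnot q2 \leftrightarrow (\lnot q2 \land q4)): β-rule — branch into \lnot q2, \lnot (\lnot q2 \land q4)  //  \lnot \lnot q2, (\lnot q2 \land q4).
              branch 1.1.2.1 (add \lnot q2, \lnot (\lnot q2 \land q4)):
                \lnot (\lnot q2 \land q4): β-rule — branch into \lnot \lnot q2  //  \lnot q4.
                  branch 1.1.2.1.1 (add \lnot \lnot q2):
                    × closes — contains both q2 and \lnot q2.
                  branch 1.1.2.1.2 (add \lnot q4):
                    × closes — contains both q4 and \lnot q4.
              branch 1.1.2.2 (add \lnot \lnot q2, (\lnot q2 \land q4)):
                (\lnot q2 \land q4): α-rule — add \lnot q2, q4.
                × closes — contains both q2 and \lnot q2.
      branch 1.2 (add \lnot \lnot (\lnot q2 \leftrightarrow (\lnot q2 \land q4)), q1):
        \lnot ((q2 \lor q2) \land (\lnot q4 \lor q3)): β-rule — branch into \lnot (q2 \lor q2)  //  \lnot (\lnot q4 \lor q3).
          branch 1.2.1 (add \lnot (q2 \lor q2)):
            \lnot (q2 \lor q2): α-rule — add \lnot q2, \lnot q2.
            \lnot \lnot (\lnot q2 \leftrightarrow (\lnot q2 \land q4)): β-rule — branch into \lnot q2, (\lnot q2 \land q4)  //  \lnot \lnot q2, \lnot (\lnot q2 \land q4).
              branch 1.2.1.1 (add \lnot q2, (\lnot q2 \land q4)):
                (\lnot q2 \land q4): α-rule — add \lnot q2, q4.
                ○ open, literals {q1=1, q2=0, q4=1}.
              branch 1.2.1.2 (add \lnot \lnot q2, \lnot (\lnot q2 \land q4)):
                × closes — contains both q2 and \lnot q2.
          branch 1.2.2 (add \lnot (\lnot q4 \lor q3)):
            \lnot (\lnot q4 \lor q3): α-rule — add \lnot \lnot q4, \lnot q3.
            \lnot \lnot (\lnot q2 \leftrightarrow (\lnot q2 \land q4)): β-rule — branch into \lnot q2, (\lnot q2 \land q4)  //  \lnot \lnot q2, \lnot (\lnot q2 \land q4).
              branch 1.2.2.1 (add \lnot q2, (\lnot q2 \land q4)):
                (\lnot q2 \land q4): α-rule — add \lnot q2, q4.
                ○ open, literals {q1=1, q2=0, q3=0, q4=1}.
              branch 1.2.2.2 (add \lnot \lnot q2, \lnot (\lnot q2 \land q4)):
                \lnot (\lnot q2 \land q4): β-rule — branch into \lnot \lnot q2  //  \lnot q4.
                  branch 1.2.2.2.1 (add \lnot \lnot q2):
                    ○ open, literals {q1=1, q2=1, q3=0, q4=1}.
                  branch 1.2.2.2.2 (add \lnot q4):
                    × closes — contains both q4 and \lnot q4.
  branch 2 (add (q1 \to \lnot q1)):
    \lnot (\lnot (\lnot q2 \leftrightarrow (\lnot q2 \land q4)) \leftrightarrow q1): β-rule — branch into \lnot (\lnot q2 \leftrightarrow (\lnot q2 \land q4)), \lnot q1  //  \lnot \lnot (\lnot q2 \leftrightarrow (\lnot q2 \land q4)), q1.
      branch 2.1 (add \lnot (\lnot q2 \leftrightarrow (\lnot q2 \land q4)), \lnot q1):
        (q1 \to \lnot q1): β-rule — branch into \lnot q1  //  \lnot q1.
          branch 2.1.1 (add \lnot q1):
            \lnot (\lnot q2 \leftrightarrow (\lnot q2 \land q4)): β-rule — branch into \lnot q2, \lnot (\lnot q2 \land q4)  //  \lnot \lnot q2, (\lnot q2 \land q4).
              branch 2.1.1.1 (add \lnot q2, \lnot (\lnot q2 \land q4)):
                \lnot (\lnot q2 \land q4): β-rule — branch into \lnot \lnot q2  //  \lnot q4.
                  branch 2.1.1.1.1 (add \lnot \lnot q2):
                    × closes — contains both q2 and \lnot q2.
                  branch 2.1.1.1.2 (add \lnot q4):
                    ○ open, literals {q1=0, q2=0, q4=0}.
              branch 2.1.1.2 (add \lnot \lnot q2, (\lnot q2 \land q4)):
                (\lnot q2 \land q4): α-rule — add \lnot q2, q4.
                × closes — contains both q2 and \lnot q2.
          branch 2.1.2 (add \lnot q1):
            \lnot (\lnot q2 \leftrightarrow (\lnot q2 \land q4)): β-rule — branch into \lnot q2, \lnot (\lnot q2 \land q4)  //  \lnot \lnot q2, (\lnot q2 \land q4).
              branch 2.1.2.1 (add \lnot q2, \lnot (\lnot q2 \land q4)):
                \lnot (\lnot q2 \land q4): β-rule — branch into \lnot \lnot q2  //  \lnot q4.
                  branch 2.1.2.1.1 (add \lnot \lnot q2):
                    × closes — contains both q2 and \lnot q2.
                  branch 2.1.2.1.2 (add \lnot q4):
                    ○ open, literals {q1=0, q2=0, q4=0}.
              branch 2.1.2.2 (add \lnot \lnot q2, (\lnot q2 \land q4)):
                (\lnot q2 \land q4): α-rule — add \lnot q2, q4.
                × closes — contains both q2 and \lnot q2.
      branch 2.2 (add \lnot \lnot (\lnot q2 \leftrightarrow (\lnot q2 \land q4)), q1):
        (q1 \to \lnot q1): β-rule — branch into \lnot q1  //  \lnot q1.
          branch 2.2.1 (add \lnot q1):
            × closes — contains both q1 and \lnot q1.
          branch 2.2.2 (add \lnot q1):
            × closes — contains both q1 and \lnot q1.
13 branches closed, 6 open.
An open branch gives a satisfying assignment: q1=0, q2=0, q4=0.

Satisfiable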